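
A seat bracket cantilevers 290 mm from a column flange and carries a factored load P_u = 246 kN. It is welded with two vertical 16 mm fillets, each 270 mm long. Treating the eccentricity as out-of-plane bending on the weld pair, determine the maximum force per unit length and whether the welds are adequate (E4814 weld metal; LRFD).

E48XX → F_EXX = 480 MPa.
L_w = 2 × 270 = 540 mm; section modulus (unit throat) S = 2 × L²/6 = 24300 mm².
Direct shear f_v = P/L_w = 246×10³/540 = 455.6 N/mm.
Moment M = P × e = 246×10³ × 290 = 71340000 N·mm; bending f_b = M/S = 2936 N/mm.
f_max = √(f_v² + f_b²) = √(455.6² + 2936²) = 2971 N/mm.
φr_n = 0.75 × 0.6 × 480 × (0.707 × 16) = 2443 N/mm → NOT adequate.

f_max ≈ 2970 N/mm; NOT adequate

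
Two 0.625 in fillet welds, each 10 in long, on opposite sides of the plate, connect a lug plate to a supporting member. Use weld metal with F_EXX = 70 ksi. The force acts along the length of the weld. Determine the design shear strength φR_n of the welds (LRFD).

φR_n ≈ 278 kip

Effective throat t_e = 0.707 × 0.625 = 0.4419 in.
Total length L = 20 in; A_we = 0.4419 × 20 = 8.837 in².
F_nw = 0.6 F_EXX = 0.6 × 70 = 42 ksi.
φR_n = 0.75 × 42 × 8.837 = 278.4 kip.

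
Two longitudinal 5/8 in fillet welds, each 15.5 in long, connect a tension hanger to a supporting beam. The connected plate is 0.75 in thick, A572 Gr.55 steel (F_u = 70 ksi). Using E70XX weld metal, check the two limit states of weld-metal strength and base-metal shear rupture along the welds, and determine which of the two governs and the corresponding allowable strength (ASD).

E70XX → F_EXX = 70 ksi.
t_e = 0.707 × 0.625 = 0.4419 in; L = 31 in.
Weld metal: R_n/Ω = (1/2.0) × 0.6 × 70 × 0.4419 × 31 = 287.7 kips.
Base metal (shear rupture): R_n/Ω = (1/2.0) × 0.6 × 70 × 0.75 × 31 = 488.2 kips.
Governing: weld metal.

R_n/Ω ≈ 288 kips (weld metal governs)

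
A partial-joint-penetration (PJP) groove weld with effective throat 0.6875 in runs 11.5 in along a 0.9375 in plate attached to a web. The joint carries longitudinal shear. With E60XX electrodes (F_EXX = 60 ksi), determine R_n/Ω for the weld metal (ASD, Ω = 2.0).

Effective throat (given) t_e = 0.6875 in.
A_we = 0.6875 × 11.5 = 7.906 in².
F_nw = 0.6 F_EXX = 36 ksi.
R_n/Ω = (36 × 7.906) / 2.0 = 142.3 kip.

R_n/Ω ≈ 142 kip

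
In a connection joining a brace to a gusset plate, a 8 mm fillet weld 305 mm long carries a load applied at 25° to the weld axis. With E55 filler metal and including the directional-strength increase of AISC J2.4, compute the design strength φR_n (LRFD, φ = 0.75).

E55XX → F_EXX = 550 MPa.
t_e = 0.707 × 8 = 5.656 mm; A_we = 5.656 × 305 = 1725 mm².
Directional factor: 1.0 + 0.5 sin^1.5(25°) = 1.137.
F_nw = 0.6 × 550 × 1.137 = 375.3 MPa.
φR_n = 0.75 × 375.3 × 1725 × 10⁻³ = 485.6 kN.

φR_n ≈ 486 kN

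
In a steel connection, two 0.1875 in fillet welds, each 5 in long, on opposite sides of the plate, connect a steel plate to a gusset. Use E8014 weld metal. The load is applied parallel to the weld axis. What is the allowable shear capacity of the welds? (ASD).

R_n/Ω ≈ 31.8 kips

E80XX → F_EXX = 80 ksi.
Effective throat t_e = 0.707 × 0.1875 = 0.1326 in.
Total length L = 10 in; A_we = 0.1326 × 10 = 1.326 in².
F_nw = 0.6 F_EXX = 0.6 × 80 = 48 ksi.
R_n = 48 × 1.326 = 63.63 kips; R_n/Ω = 63.63/2.0 = 31.82 kips.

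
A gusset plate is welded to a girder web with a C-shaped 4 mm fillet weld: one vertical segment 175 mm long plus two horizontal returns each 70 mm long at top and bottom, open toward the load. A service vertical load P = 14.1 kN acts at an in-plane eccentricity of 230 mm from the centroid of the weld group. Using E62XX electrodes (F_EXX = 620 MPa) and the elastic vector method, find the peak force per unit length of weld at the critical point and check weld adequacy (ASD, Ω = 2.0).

Total weld length L_w = 315 mm. Treat welds as unit-width lines.
Centroid: x̄ = 2×70×35 / 315 = 15.56 mm from the vertical weld.
Polar moment about centroid: J = I_x + I_y = [175³/12 + 2×70×87.5²] + [175×15.56² + 2(70³/12 + 70×19.44²)] = 1671000 mm³.
Direct shear f_v = P/L_w = 14.1×10³ / 315 = 44.76 N/mm (vertical).
Torsion M = P·e = 14.1×10³ × 230 = 3243000 N·mm.
Critical point at (x, y) = (54.44, 87.5) from centroid. f_tx = M·y/J = 169.8 N/mm; f_ty = M·x/J = 105.7 N/mm.
Resultant f_max = √[f_tx² + (f_v + f_ty)²] = √[169.8² + (44.76 + 105.7)²] = 226.9 N/mm.
Capacity per unit length: r_n/Ω = (1/2.0) × 0.6 × 620 × (0.707 × 4) = 526 N/mm.
226.9 ≤ 526 → adequate.

f_max ≈ 227 N/mm; adequate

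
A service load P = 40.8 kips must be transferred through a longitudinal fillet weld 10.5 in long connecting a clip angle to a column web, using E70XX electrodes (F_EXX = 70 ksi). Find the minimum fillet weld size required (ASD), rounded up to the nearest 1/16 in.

Total weld length L = 10.5 in.
Required throat t_e = P × Ω / (0.6 F_EXX × L) = 40.8 × 2.0 / (0.6 × 70 × 10.5) = 0.185 in.
Required leg w = t_e / 0.707 = 0.2617 in → use 5/16 in.

w = 5/16 in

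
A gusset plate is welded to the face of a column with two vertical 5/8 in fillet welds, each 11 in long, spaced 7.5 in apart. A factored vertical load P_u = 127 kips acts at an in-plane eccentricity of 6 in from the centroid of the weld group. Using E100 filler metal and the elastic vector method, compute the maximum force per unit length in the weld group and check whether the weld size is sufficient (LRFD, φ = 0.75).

f_max ≈ 13.7 kip/in; adequate

E100XX → F_EXX = 100 ksi.
Total weld length L_w = 22 in. Treat welds as unit-width lines.
Polar moment about centroid: J = 2[d³/12 + d(b/2)²] = 2[11³/12 + 11×3.75²] = 531.2 in³.
Direct shear f_v = P/L_w = 127 / 22 = 5.773 kip/in (vertical).
Torsion M = P·e = 127 × 6 = 762 kip·in.
Critical point at (x, y) = (3.75, 5.5) from centroid. f_tx = M·y/J = 7.89 kip/in; f_ty = M·x/J = 5.379 kip/in.
Resultant f_max = √[f_tx² + (f_v + f_ty)²] = √[7.89² + (5.773 + 5.379)²] = 13.66 kip/in.
Capacity per unit length: φr_n = 0.75 × 0.6 × 100 × (0.707 × 0.625) = 19.88 kip/in.
13.66 ≤ 19.88 → adequate.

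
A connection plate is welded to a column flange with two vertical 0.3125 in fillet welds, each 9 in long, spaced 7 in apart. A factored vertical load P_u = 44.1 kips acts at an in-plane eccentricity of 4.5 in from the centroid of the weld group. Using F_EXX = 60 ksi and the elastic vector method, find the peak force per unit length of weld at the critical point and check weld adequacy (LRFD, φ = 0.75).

Total weld length L_w = 18 in. Treat welds as unit-width lines.
Polar moment about centroid: J = 2[d³/12 + d(b/2)²] = 2[9³/12 + 9×3.5²] = 342 in³.
Direct shear f_v = P/L_w = 44.1 / 18 = 2.45 kip/in (vertical).
Torsion M = P·e = 44.1 × 4.5 = 198.45 kip·in.
Critical point at (x, y) = (3.5, 4.5) from centroid. f_tx = M·y/J = 2.611 kip/in; f_ty = M·x/J = 2.031 kip/in.
Resultant f_max = √[f_tx² + (f_v + f_ty)²] = √[2.611² + (2.45 + 2.031)²] = 5.186 kip/in.
Capacity per unit length: φr_n = 0.75 × 0.6 × 60 × (0.707 × 0.3125) = 5.965 kip/in.
5.186 ≤ 5.965 → adequate.

f_max ≈ 5.19 kip/in; adequate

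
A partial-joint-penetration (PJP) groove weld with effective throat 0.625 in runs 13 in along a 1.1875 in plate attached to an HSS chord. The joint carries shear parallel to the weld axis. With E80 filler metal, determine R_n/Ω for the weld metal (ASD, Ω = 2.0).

R_n/Ω ≈ 195 kips

E80XX → F_EXX = 80 ksi.
Effective throat (given) t_e = 0.625 in.
A_we = 0.625 × 13 = 8.125 in².
F_nw = 0.6 F_EXX = 48 ksi.
R_n/Ω = (48 × 8.125) / 2.0 = 195 kips.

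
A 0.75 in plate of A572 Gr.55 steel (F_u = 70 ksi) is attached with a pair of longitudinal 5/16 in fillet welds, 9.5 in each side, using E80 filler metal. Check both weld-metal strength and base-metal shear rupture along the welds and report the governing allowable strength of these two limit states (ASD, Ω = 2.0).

E80XX → F_EXX = 80 ksi.
t_e = 0.707 × 0.3125 = 0.2209 in; L = 19 in.
Weld metal: R_n/Ω = (1/2.0) × 0.6 × 80 × 0.2209 × 19 = 100.7 kips.
Base metal (shear rupture): R_n/Ω = (1/2.0) × 0.6 × 70 × 0.75 × 19 = 299.2 kips.
Governing: weld metal.

R_n/Ω ≈ 101 kips (weld metal governs)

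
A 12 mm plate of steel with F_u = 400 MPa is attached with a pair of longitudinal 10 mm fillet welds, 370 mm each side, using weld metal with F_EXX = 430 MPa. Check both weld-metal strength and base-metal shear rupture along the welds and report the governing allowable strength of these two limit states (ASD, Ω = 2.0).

R_n/Ω ≈ 675 kN (weld metal governs)

t_e = 0.707 × 10 = 7.07 mm; L = 740 mm.
Weld metal: R_n/Ω = (1/2.0) × 0.6 × 430 × 7.07 × 740 × 10⁻³ = 674.9 kN.
Base metal (shear rupture): R_n/Ω = (1/2.0) × 0.6 × 400 × 12 × 740 × 10⁻³ = 1066 kN.
Governing: weld metal.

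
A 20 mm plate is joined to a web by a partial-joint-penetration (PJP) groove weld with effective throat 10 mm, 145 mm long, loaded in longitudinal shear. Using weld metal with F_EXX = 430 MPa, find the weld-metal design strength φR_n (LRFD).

Effective throat (given) t_e = 10 mm.
A_we = 10 × 145 = 1450 mm².
F_nw = 0.6 F_EXX = 258 MPa.
φR_n = 0.75 × 258 × 1450 × 10⁻³ = 280.6 kN.

φR_n ≈ 281 kN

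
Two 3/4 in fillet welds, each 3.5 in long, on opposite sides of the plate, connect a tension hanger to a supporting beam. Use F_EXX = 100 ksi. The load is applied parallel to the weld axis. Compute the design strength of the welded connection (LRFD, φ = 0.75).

φR_n ≈ 167 kips

Effective throat t_e = 0.707 × 0.75 = 0.5302 in.
Total length L = 7 in; A_we = 0.5302 × 7 = 3.712 in².
F_nw = 0.6 F_EXX = 0.6 × 100 = 60 ksi.
φR_n = 0.75 × 60 × 3.712 = 167 kips.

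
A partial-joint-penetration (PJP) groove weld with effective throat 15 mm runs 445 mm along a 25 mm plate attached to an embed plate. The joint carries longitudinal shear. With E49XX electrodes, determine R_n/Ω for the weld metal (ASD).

E49XX → F_EXX = 490 MPa.
Effective throat (given) t_e = 15 mm.
A_we = 15 × 445 = 6675 mm².
F_nw = 0.6 F_EXX = 294 MPa.
R_n/Ω = (294 × 6675) / 2.0 × 10⁻³ = 981.2 kN.

R_n/Ω ≈ 981 kN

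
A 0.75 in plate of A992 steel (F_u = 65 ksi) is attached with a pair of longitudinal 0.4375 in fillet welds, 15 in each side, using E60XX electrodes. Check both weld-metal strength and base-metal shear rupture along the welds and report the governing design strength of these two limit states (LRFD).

φR_n ≈ 251 kips (weld metal governs)

E60XX → F_EXX = 60 ksi.
t_e = 0.707 × 0.4375 = 0.3093 in; L = 30 in.
Weld metal: φR_n = 0.75 × 0.6 × 60 × 0.3093 × 30 = 250.5 kips.
Base metal (shear rupture): φR_n = 0.75 × 0.6 × 65 × 0.75 × 30 = 658.1 kips.
Governing: weld metal.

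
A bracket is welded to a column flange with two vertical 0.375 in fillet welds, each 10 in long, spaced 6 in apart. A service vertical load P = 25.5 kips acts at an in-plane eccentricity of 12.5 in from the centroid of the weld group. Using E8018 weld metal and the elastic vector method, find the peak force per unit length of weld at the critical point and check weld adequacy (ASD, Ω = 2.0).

E80XX → F_EXX = 80 ksi.
Total weld length L_w = 20 in. Treat welds as unit-width lines.
Polar moment about centroid: J = 2[d³/12 + d(b/2)²] = 2[10³/12 + 10×3²] = 346.7 in³.
Direct shear f_v = P/L_w = 25.5 / 20 = 1.275 kip/in (vertical).
Torsion M = P·e = 25.5 × 12.5 = 318.75 kip·in.
Critical point at (x, y) = (3, 5) from centroid. f_tx = M·y/J = 4.597 kip/in; f_ty = M·x/J = 2.758 kip/in.
Resultant f_max = √[f_tx² + (f_v + f_ty)²] = √[4.597² + (1.275 + 2.758)²] = 6.116 kip/in.
Capacity per unit length: r_n/Ω = (1/2.0) × 0.6 × 80 × (0.707 × 0.375) = 6.363 kip/in.
6.116 ≤ 6.363 → adequate.

f_max ≈ 6.12 kip/in; adequate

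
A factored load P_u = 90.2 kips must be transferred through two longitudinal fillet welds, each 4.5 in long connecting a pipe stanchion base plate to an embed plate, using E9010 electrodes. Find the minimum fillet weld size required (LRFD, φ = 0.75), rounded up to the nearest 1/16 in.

w = 3/8 in

E90XX → F_EXX = 90 ksi.
Total weld length L = 9 in.
Required throat t_e = P_u / (φ × 0.6 F_EXX × L) = 90.2 / (0.75 × 0.6 × 90 × 9) = 0.2475 in.
Required leg w = t_e / 0.707 = 0.35 in → use 3/8 in.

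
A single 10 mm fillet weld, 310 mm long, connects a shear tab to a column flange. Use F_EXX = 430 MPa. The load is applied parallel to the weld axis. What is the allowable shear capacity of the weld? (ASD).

Effective throat t_e = 0.707 × 10 = 7.07 mm.
Total length L = 310 mm; A_we = 7.07 × 310 = 2192 mm².
F_nw = 0.6 F_EXX = 0.6 × 430 = 258 MPa.
R_n = 258 × 2192 × 10⁻³ = 565.5 kN; R_n/Ω = 565.5/2.0 = 282.7 kN.

R_n/Ω ≈ 283 kN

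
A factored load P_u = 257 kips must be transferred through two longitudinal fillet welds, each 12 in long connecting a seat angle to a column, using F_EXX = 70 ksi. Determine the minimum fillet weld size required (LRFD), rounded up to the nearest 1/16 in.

Total weld length L = 24 in.
Required throat t_e = P_u / (φ × 0.6 F_EXX × L) = 257 / (0.75 × 0.6 × 70 × 24) = 0.3399 in.
Required leg w = t_e / 0.707 = 0.4808 in → use 1/2 in.

w = 1/2 in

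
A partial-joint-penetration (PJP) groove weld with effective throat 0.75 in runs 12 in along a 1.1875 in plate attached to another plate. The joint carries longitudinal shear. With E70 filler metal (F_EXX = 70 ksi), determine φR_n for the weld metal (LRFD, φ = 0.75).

φR_n ≈ 284 kips

Effective throat (given) t_e = 0.75 in.
A_we = 0.75 × 12 = 9 in².
F_nw = 0.6 F_EXX = 42 ksi.
φR_n = 0.75 × 42 × 9 = 283.5 kips.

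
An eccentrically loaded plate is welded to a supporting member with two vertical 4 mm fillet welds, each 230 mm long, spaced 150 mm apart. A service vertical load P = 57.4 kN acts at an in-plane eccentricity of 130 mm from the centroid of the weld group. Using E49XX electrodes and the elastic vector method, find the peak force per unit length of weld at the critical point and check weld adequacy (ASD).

f_max ≈ 308 N/mm; adequate

E49XX → F_EXX = 490 MPa.
Total weld length L_w = 460 mm. Treat welds as unit-width lines.
Polar moment about centroid: J = 2[d³/12 + d(b/2)²] = 2[230³/12 + 230×75²] = 4615000 mm³.
Direct shear f_v = P/L_w = 57.4×10³ / 460 = 124.8 N/mm (vertical).
Torsion M = P·e = 57.4×10³ × 130 = 7462000 N·mm.
Critical point at (x, y) = (75, 115) from centroid. f_tx = M·y/J = 185.9 N/mm; f_ty = M·x/J = 121.3 N/mm.
Resultant f_max = √[f_tx² + (f_v + f_ty)²] = √[185.9² + (124.8 + 121.3)²] = 308.4 N/mm.
Capacity per unit length: r_n/Ω = (1/2.0) × 0.6 × 490 × (0.707 × 4) = 415.7 N/mm.
308.4 ≤ 415.7 → adequate.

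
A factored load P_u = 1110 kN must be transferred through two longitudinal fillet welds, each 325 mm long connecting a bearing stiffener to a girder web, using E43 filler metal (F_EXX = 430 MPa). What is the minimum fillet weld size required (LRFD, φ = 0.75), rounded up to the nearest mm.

w = 13 mm

Total weld length L = 650 mm.
Required throat t_e = P_u / (φ × 0.6 F_EXX × L) = 1110 / (0.75 × 0.6 × 430 × 650 × 10⁻³) = 8.825 mm.
Required leg w = t_e / 0.707 = 12.48 mm → use 13 mm.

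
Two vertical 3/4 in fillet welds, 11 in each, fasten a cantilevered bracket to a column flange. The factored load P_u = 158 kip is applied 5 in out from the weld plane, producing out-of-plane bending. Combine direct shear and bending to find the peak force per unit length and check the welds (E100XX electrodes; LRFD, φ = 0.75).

f_max ≈ 20.9 kip/in; adequate

E100XX → F_EXX = 100 ksi.
L_w = 2 × 11 = 22 in; section modulus (unit throat) S = 2 × L²/6 = 40.33 in².
Direct shear f_v = P/L_w = 158/22 = 7.182 kip/in.
Moment M = P × e = 158 × 5 = 790 kip·in; bending f_b = M/S = 19.59 kip/in.
f_max = √(f_v² + f_b²) = √(7.182² + 19.59²) = 20.86 kip/in.
φr_n = 0.75 × 0.6 × 100 × (0.707 × 0.75) = 23.86 kip/in → adequate.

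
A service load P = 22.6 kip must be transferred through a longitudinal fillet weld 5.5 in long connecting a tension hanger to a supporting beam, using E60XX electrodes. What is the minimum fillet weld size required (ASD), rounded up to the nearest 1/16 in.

w = 3/8 in

E60XX → F_EXX = 60 ksi.
Total weld length L = 5.5 in.
Required throat t_e = P × Ω / (0.6 F_EXX × L) = 22.6 × 2.0 / (0.6 × 60 × 5.5) = 0.2283 in.
Required leg w = t_e / 0.707 = 0.3229 in → use 3/8 in.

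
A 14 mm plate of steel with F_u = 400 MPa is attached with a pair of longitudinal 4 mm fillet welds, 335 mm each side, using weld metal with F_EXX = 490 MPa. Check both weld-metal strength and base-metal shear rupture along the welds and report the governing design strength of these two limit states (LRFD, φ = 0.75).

t_e = 0.707 × 4 = 2.828 mm; L = 670 mm.
Weld metal: φR_n = 0.75 × 0.6 × 490 × 2.828 × 670 × 10⁻³ = 417.8 kN.
Base metal (shear rupture): φR_n = 0.75 × 0.6 × 400 × 14 × 670 × 10⁻³ = 1688 kN.
Governing: weld metal.

φR_n ≈ 418 kN (weld metal governs)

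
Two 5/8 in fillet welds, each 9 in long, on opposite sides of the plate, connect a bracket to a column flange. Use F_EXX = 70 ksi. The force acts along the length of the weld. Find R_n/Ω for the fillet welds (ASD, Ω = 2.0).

Effective throat t_e = 0.707 × 0.625 = 0.4419 in.
Total length L = 18 in; A_we = 0.4419 × 18 = 7.954 in².
F_nw = 0.6 F_EXX = 0.6 × 70 = 42 ksi.
R_n = 42 × 7.954 = 334.1 kips; R_n/Ω = 334.1/2.0 = 167 kips.

R_n/Ω ≈ 167 kips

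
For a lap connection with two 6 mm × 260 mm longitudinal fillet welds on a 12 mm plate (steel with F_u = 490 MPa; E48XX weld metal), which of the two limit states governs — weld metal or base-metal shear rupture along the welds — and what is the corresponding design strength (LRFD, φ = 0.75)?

E48XX → F_EXX = 480 MPa.
t_e = 0.707 × 6 = 4.242 mm; L = 520 mm.
Weld metal: φR_n = 0.75 × 0.6 × 480 × 4.242 × 520 × 10⁻³ = 476.5 kN.
Base metal (shear rupture): φR_n = 0.75 × 0.6 × 490 × 12 × 520 × 10⁻³ = 1376 kN.
Governing: weld metal.

φR_n ≈ 476 kN (weld metal governs)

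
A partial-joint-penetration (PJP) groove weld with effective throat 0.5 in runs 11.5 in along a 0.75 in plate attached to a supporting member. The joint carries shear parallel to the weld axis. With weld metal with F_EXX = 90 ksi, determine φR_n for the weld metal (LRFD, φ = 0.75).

Effective throat (given) t_e = 0.5 in.
A_we = 0.5 × 11.5 = 5.75 in².
F_nw = 0.6 F_EXX = 54 ksi.
φR_n = 0.75 × 54 × 5.75 = 232.9 kip.

φR_n ≈ 233 kip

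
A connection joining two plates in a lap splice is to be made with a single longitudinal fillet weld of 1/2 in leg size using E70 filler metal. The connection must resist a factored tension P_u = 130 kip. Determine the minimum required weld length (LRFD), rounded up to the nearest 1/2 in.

E70XX → F_EXX = 70 ksi.
Throat t_e = 0.707 × 0.5 = 0.3535 in.
φr_n = 0.75 × 0.6 × 70 × 0.3535 = 11.14 kip/in.
L_req = P_u / φr_n = 130 / 11.14 = 11.67 in total.
Round up → use L = 12 in.

L = 12 in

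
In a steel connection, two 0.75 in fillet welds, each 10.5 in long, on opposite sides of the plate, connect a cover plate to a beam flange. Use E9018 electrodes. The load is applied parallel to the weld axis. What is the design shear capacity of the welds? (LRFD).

E90XX → F_EXX = 90 ksi.
Effective throat t_e = 0.707 × 0.75 = 0.5302 in.
Total length L = 21 in; A_we = 0.5302 × 21 = 11.14 in².
F_nw = 0.6 F_EXX = 0.6 × 90 = 54 ksi.
φR_n = 0.75 × 54 × 11.14 = 451 kip.

φR_n ≈ 451 kip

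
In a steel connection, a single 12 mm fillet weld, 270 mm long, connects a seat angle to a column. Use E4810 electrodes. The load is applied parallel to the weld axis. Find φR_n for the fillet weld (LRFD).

E48XX → F_EXX = 480 MPa.
Effective throat t_e = 0.707 × 12 = 8.484 mm.
Total length L = 270 mm; A_we = 8.484 × 270 = 2291 mm².
F_nw = 0.6 F_EXX = 0.6 × 480 = 288 MPa.
φR_n = 0.75 × 288 × 2291 × 10⁻³ = 494.8 kN.

φR_n ≈ 495 kN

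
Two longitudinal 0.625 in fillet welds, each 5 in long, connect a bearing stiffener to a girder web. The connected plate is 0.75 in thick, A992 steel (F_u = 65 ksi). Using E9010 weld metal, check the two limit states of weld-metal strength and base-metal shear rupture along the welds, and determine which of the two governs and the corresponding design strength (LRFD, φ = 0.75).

φR_n ≈ 179 kips (weld metal governs)

E90XX → F_EXX = 90 ksi.
t_e = 0.707 × 0.625 = 0.4419 in; L = 10 in.
Weld metal: φR_n = 0.75 × 0.6 × 90 × 0.4419 × 10 = 179 kips.
Base metal (shear rupture): φR_n = 0.75 × 0.6 × 65 × 0.75 × 10 = 219.4 kips.
Governing: weld metal.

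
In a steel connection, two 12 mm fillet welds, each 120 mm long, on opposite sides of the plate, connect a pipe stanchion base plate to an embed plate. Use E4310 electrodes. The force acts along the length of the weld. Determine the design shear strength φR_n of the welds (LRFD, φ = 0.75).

φR_n ≈ 394 kN

E43XX → F_EXX = 430 MPa.
Effective throat t_e = 0.707 × 12 = 8.484 mm.
Total length L = 240 mm; A_we = 8.484 × 240 = 2036 mm².
F_nw = 0.6 F_EXX = 0.6 × 430 = 258 MPa.
φR_n = 0.75 × 258 × 2036 × 10⁻³ = 394 kN.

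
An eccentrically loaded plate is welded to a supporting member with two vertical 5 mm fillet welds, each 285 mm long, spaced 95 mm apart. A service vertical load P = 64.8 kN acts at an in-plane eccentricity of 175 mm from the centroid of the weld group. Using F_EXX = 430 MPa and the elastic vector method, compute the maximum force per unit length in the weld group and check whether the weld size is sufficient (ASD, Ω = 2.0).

f_max ≈ 383 N/mm; adequate

Total weld length L_w = 570 mm. Treat welds as unit-width lines.
Polar moment about centroid: J = 2[d³/12 + d(b/2)²] = 2[285³/12 + 285×47.5²] = 5144000 mm³.
Direct shear f_v = P/L_w = 64.8×10³ / 570 = 113.7 N/mm (vertical).
Torsion M = P·e = 64.8×10³ × 175 = 11340000 N·mm.
Critical point at (x, y) = (47.5, 142.5) from centroid. f_tx = M·y/J = 314.1 N/mm; f_ty = M·x/J = 104.7 N/mm.
Resultant f_max = √[f_tx² + (f_v + f_ty)²] = √[314.1² + (113.7 + 104.7)²] = 382.6 N/mm.
Capacity per unit length: r_n/Ω = (1/2.0) × 0.6 × 430 × (0.707 × 5) = 456 N/mm.
382.6 ≤ 456 → adequate.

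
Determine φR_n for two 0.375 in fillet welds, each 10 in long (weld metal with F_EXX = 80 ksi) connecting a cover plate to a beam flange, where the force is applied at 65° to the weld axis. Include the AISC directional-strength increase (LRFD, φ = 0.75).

φR_n ≈ 273 kip

t_e = 0.707 × 0.375 = 0.2651 in; A_we = 0.2651 × 20 = 5.303 in².
Directional factor: 1.0 + 0.5 sin^1.5(65°) = 1.431.
F_nw = 0.6 × 80 × 1.431 = 68.71 ksi.
φR_n = 0.75 × 68.71 × 5.303 = 273.2 kip.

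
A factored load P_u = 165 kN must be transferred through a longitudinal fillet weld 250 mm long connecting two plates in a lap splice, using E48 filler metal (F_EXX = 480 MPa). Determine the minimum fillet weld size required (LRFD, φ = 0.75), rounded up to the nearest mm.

w = 5 mm

Total weld length L = 250 mm.
Required throat t_e = P_u / (φ × 0.6 F_EXX × L) = 165 / (0.75 × 0.6 × 480 × 250 × 10⁻³) = 3.056 mm.
Required leg w = t_e / 0.707 = 4.322 mm → use 5 mm.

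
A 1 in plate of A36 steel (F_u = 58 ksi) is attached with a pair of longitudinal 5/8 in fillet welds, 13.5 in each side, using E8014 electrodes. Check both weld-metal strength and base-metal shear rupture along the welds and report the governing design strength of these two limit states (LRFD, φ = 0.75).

E80XX → F_EXX = 80 ksi.
t_e = 0.707 × 0.625 = 0.4419 in; L = 27 in.
Weld metal: φR_n = 0.75 × 0.6 × 80 × 0.4419 × 27 = 429.5 kip.
Base metal (shear rupture): φR_n = 0.75 × 0.6 × 58 × 1 × 27 = 704.7 kip.
Governing: weld metal.

φR_n ≈ 430 kip (weld metal governs)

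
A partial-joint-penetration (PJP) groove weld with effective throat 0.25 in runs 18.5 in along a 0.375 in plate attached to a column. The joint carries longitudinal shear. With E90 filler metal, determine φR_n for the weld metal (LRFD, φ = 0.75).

E90XX → F_EXX = 90 ksi.
Effective throat (given) t_e = 0.25 in.
A_we = 0.25 × 18.5 = 4.625 in².
F_nw = 0.6 F_EXX = 54 ksi.
φR_n = 0.75 × 54 × 4.625 = 187.3 kips.

φR_n ≈ 187 kips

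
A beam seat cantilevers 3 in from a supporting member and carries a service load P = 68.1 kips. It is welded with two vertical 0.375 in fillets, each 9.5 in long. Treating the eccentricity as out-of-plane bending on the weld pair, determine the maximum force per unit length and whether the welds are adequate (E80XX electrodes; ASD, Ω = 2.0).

f_max ≈ 7.68 kip/in; NOT adequate

E80XX → F_EXX = 80 ksi.
L_w = 2 × 9.5 = 19 in; section modulus (unit throat) S = 2 × L²/6 = 30.08 in².
Direct shear f_v = P/L_w = 68.1/19 = 3.584 kip/in.
Moment M = P × e = 68.1 × 3 = 204.3 kip·in; bending f_b = M/S = 6.791 kip/in.
f_max = √(f_v² + f_b²) = √(3.584² + 6.791²) = 7.679 kip/in.
r_n/Ω = (1/2.0) × 0.6 × 80 × (0.707 × 0.375) = 6.363 kip/in → NOT adequate.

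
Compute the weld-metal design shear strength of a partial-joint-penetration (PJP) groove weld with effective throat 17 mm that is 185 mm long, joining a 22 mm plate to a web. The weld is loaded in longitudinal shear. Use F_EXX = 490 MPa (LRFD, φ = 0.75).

Effective throat (given) t_e = 17 mm.
A_we = 17 × 185 = 3145 mm².
F_nw = 0.6 F_EXX = 294 MPa.
φR_n = 0.75 × 294 × 3145 × 10⁻³ = 693.5 kN.

φR_n ≈ 693 kN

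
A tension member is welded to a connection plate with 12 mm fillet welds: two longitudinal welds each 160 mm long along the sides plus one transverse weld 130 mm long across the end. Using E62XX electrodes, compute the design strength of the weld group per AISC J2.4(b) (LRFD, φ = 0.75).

E62XX → F_EXX = 620 MPa.
t_e = 0.707 × 12 = 8.484 mm.
R_nwl = 0.6 × 620 × 8.484 × 320 × 10⁻³ = 1010 kN (longitudinal, 2 welds).
R_nwt = 0.6 × 620 × 8.484 × 130 × 10⁻³ = 410.3 kN (transverse, base value).
(i) R_nwl + R_nwt = 1420 kN; (ii) 0.85 R_nwl + 1.5 R_nwt = 1474 kN.
R_n = max = 1474 kN [governs: (ii)]; φR_n = 1105 kN.

φR_n ≈ 1110 kN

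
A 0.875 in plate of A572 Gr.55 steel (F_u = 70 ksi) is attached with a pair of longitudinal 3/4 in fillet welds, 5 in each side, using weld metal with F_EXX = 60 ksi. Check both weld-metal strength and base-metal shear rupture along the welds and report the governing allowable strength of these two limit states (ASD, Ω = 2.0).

R_n/Ω ≈ 95.4 kips (weld metal governs)

t_e = 0.707 × 0.75 = 0.5302 in; L = 10 in.
Weld metal: R_n/Ω = (1/2.0) × 0.6 × 60 × 0.5302 × 10 = 95.44 kips.
Base metal (shear rupture): R_n/Ω = (1/2.0) × 0.6 × 70 × 0.875 × 10 = 183.8 kips.
Governing: weld metal.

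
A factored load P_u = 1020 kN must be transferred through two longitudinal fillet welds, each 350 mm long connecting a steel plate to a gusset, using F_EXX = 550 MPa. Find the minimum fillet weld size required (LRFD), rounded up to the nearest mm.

Total weld length L = 700 mm.
Required throat t_e = P_u / (φ × 0.6 F_EXX × L) = 1020 / (0.75 × 0.6 × 550 × 700 × 10⁻³) = 5.887 mm.
Required leg w = t_e / 0.707 = 8.327 mm → use 9 mm.

w = 9 mm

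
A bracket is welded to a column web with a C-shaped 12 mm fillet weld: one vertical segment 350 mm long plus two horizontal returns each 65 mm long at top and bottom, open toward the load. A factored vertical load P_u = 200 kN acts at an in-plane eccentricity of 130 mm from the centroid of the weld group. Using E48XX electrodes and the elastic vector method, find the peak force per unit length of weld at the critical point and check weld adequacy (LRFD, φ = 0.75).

f_max ≈ 847 N/mm; adequate

E48XX → F_EXX = 480 MPa.
Total weld length L_w = 480 mm. Treat welds as unit-width lines.
Centroid: x̄ = 2×65×32.5 / 480 = 8.802 mm from the vertical weld.
Polar moment about centroid: J = I_x + I_y = [350³/12 + 2×65×175²] + [350×8.802² + 2(65³/12 + 65×23.7²)] = 7700000 mm³.
Direct shear f_v = P/L_w = 200×10³ / 480 = 416.7 N/mm (vertical).
Torsion M = P·e = 200×10³ × 130 = 26000000 N·mm.
Critical point at (x, y) = (56.2, 175) from centroid. f_tx = M·y/J = 590.9 N/mm; f_ty = M·x/J = 189.8 N/mm.
Resultant f_max = √[f_tx² + (f_v + f_ty)²] = √[590.9² + (416.7 + 189.8)²] = 846.7 N/mm.
Capacity per unit length: φr_n = 0.75 × 0.6 × 480 × (0.707 × 12) = 1833 N/mm.
846.7 ≤ 1833 → adequate.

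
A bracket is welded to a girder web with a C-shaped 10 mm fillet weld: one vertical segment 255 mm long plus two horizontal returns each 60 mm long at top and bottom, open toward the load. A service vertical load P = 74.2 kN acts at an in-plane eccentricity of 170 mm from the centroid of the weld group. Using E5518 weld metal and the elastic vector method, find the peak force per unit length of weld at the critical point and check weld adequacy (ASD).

E55XX → F_EXX = 550 MPa.
Total weld length L_w = 375 mm. Treat welds as unit-width lines.
Centroid: x̄ = 2×60×30 / 375 = 9.6 mm from the vertical weld.
Polar moment about centroid: J = I_x + I_y = [255³/12 + 2×60×127.5²] + [255×9.6² + 2(60³/12 + 60×20.4²)] = 3442000 mm³.
Direct shear f_v = P/L_w = 74.2×10³ / 375 = 197.9 N/mm (vertical).
Torsion M = P·e = 74.2×10³ × 170 = 12614000 N·mm.
Critical point at (x, y) = (50.4, 127.5) from centroid. f_tx = M·y/J = 467.3 N/mm; f_ty = M·x/J = 184.7 N/mm.
Resultant f_max = √[f_tx² + (f_v + f_ty)²] = √[467.3² + (197.9 + 184.7)²] = 603.9 N/mm.
Capacity per unit length: r_n/Ω = (1/2.0) × 0.6 × 550 × (0.707 × 10) = 1167 N/mm.
603.9 ≤ 1167 → adequate.

f_max ≈ 604 N/mm; adequate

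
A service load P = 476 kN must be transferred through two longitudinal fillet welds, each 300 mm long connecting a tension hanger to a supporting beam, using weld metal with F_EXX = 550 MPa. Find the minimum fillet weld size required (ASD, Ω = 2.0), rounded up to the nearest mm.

w = 7 mm

Total weld length L = 600 mm.
Required throat t_e = P × Ω / (0.6 F_EXX × L) = 476 × 2.0 / (0.6 × 550 × 600 × 10⁻³) = 4.808 mm.
Required leg w = t_e / 0.707 = 6.801 mm → use 7 mm.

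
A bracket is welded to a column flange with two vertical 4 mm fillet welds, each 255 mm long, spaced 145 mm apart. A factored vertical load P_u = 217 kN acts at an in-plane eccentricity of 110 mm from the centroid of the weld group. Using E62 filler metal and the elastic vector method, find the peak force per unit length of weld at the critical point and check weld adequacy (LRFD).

E62XX → F_EXX = 620 MPa.
Total weld length L_w = 510 mm. Treat welds as unit-width lines.
Polar moment about centroid: J = 2[d³/12 + d(b/2)²] = 2[255³/12 + 255×72.5²] = 5444000 mm³.
Direct shear f_v = P/L_w = 217×10³ / 510 = 425.5 N/mm (vertical).
Torsion M = P·e = 217×10³ × 110 = 23870000 N·mm.
Critical point at (x, y) = (72.5, 127.5) from centroid. f_tx = M·y/J = 559 N/mm; f_ty = M·x/J = 317.9 N/mm.
Resultant f_max = √[f_tx² + (f_v + f_ty)²] = √[559² + (425.5 + 317.9)²] = 930.1 N/mm.
Capacity per unit length: φr_n = 0.75 × 0.6 × 620 × (0.707 × 4) = 789 N/mm.
930.1 > 789 → NOT adequate.

f_max ≈ 930 N/mm; NOT adequate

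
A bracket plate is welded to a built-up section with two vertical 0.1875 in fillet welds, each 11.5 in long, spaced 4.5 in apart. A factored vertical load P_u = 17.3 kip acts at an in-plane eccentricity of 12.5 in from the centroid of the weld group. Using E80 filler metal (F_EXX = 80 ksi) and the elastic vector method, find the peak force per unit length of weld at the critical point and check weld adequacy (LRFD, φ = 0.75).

Total weld length L_w = 23 in. Treat welds as unit-width lines.
Polar moment about centroid: J = 2[d³/12 + d(b/2)²] = 2[11.5³/12 + 11.5×2.25²] = 369.9 in³.
Direct shear f_v = P/L_w = 17.3 / 23 = 0.7522 kip/in (vertical).
Torsion M = P·e = 17.3 × 12.5 = 216.25 kip·in.
Critical point at (x, y) = (2.25, 5.75) from centroid. f_tx = M·y/J = 3.361 kip/in; f_ty = M·x/J = 1.315 kip/in.
Resultant f_max = √[f_tx² + (f_v + f_ty)²] = √[3.361² + (0.7522 + 1.315)²] = 3.946 kip/in.
Capacity per unit length: φr_n = 0.75 × 0.6 × 80 × (0.707 × 0.1875) = 4.772 kip/in.
3.946 ≤ 4.772 → adequate.

f_max ≈ 3.95 kip/in; adequate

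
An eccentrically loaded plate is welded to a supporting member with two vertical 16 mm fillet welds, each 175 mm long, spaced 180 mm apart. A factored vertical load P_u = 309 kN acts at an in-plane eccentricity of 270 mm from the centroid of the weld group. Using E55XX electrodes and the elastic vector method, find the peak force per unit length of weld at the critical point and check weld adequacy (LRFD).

f_max ≈ 3500 N/mm; NOT adequate

E55XX → F_EXX = 550 MPa.
Total weld length L_w = 350 mm. Treat welds as unit-width lines.
Polar moment about centroid: J = 2[d³/12 + d(b/2)²] = 2[175³/12 + 175×90²] = 3728000 mm³.
Direct shear f_v = P/L_w = 309×10³ / 350 = 882.9 N/mm (vertical).
Torsion M = P·e = 309×10³ × 270 = 83430000 N·mm.
Critical point at (x, y) = (90, 87.5) from centroid. f_tx = M·y/J = 1958 N/mm; f_ty = M·x/J = 2014 N/mm.
Resultant f_max = √[f_tx² + (f_v + f_ty)²] = √[1958² + (882.9 + 2014)²] = 3497 N/mm.
Capacity per unit length: φr_n = 0.75 × 0.6 × 550 × (0.707 × 16) = 2800 N/mm.
3497 > 2800 → NOT adequate.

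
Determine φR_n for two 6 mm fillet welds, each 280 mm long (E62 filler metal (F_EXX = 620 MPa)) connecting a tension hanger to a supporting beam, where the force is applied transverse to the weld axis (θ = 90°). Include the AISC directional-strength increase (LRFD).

φR_n ≈ 994 kN

t_e = 0.707 × 6 = 4.242 mm; A_we = 4.242 × 560 = 2376 mm².
Directional factor: 1.0 + 0.5 sin^1.5(90°) = 1.5.
F_nw = 0.6 × 620 × 1.5 = 558 MPa.
φR_n = 0.75 × 558 × 2376 × 10⁻³ = 994.2 kN.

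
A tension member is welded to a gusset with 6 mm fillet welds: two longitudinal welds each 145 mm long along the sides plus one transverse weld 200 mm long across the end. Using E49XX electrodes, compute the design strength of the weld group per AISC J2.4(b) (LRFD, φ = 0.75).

φR_n ≈ 511 kN

E49XX → F_EXX = 490 MPa.
t_e = 0.707 × 6 = 4.242 mm.
R_nwl = 0.6 × 490 × 4.242 × 290 × 10⁻³ = 361.7 kN (longitudinal, 2 welds).
R_nwt = 0.6 × 490 × 4.242 × 200 × 10⁻³ = 249.4 kN (transverse, base value).
(i) R_nwl + R_nwt = 611.1 kN; (ii) 0.85 R_nwl + 1.5 R_nwt = 681.6 kN.
R_n = max = 681.6 kN [governs: (ii)]; φR_n = 511.2 kN.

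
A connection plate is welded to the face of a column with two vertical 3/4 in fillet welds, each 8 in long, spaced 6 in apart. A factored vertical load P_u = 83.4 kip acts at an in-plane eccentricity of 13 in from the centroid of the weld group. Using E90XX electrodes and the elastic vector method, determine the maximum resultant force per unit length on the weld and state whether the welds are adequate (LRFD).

f_max ≈ 27.1 kip/in; NOT adequate

E90XX → F_EXX = 90 ksi.
Total weld length L_w = 16 in. Treat welds as unit-width lines.
Polar moment about centroid: J = 2[d³/12 + d(b/2)²] = 2[8³/12 + 8×3²] = 229.3 in³.
Direct shear f_v = P/L_w = 83.4 / 16 = 5.213 kip/in (vertical).
Torsion M = P·e = 83.4 × 13 = 1084.2 kip·in.
Critical point at (x, y) = (3, 4) from centroid. f_tx = M·y/J = 18.91 kip/in; f_ty = M·x/J = 14.18 kip/in.
Resultant f_max = √[f_tx² + (f_v + f_ty)²] = √[18.91² + (5.213 + 14.18)²] = 27.09 kip/in.
Capacity per unit length: φr_n = 0.75 × 0.6 × 90 × (0.707 × 0.75) = 21.48 kip/in.
27.09 > 21.48 → NOT adequate.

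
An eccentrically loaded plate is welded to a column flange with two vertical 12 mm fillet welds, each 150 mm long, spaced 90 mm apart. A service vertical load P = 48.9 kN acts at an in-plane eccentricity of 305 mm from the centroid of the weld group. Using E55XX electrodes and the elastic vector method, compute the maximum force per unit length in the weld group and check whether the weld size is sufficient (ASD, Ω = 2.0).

E55XX → F_EXX = 550 MPa.
Total weld length L_w = 300 mm. Treat welds as unit-width lines.
Polar moment about centroid: J = 2[d³/12 + d(b/2)²] = 2[150³/12 + 150×45²] = 1170000 mm³.
Direct shear f_v = P/L_w = 48.9×10³ / 300 = 163 N/mm (vertical).
Torsion M = P·e = 48.9×10³ × 305 = 14914000 N·mm.
Critical point at (x, y) = (45, 75) from centroid. f_tx = M·y/J = 956.1 N/mm; f_ty = M·x/J = 573.6 N/mm.
Resultant f_max = √[f_tx² + (f_v + f_ty)²] = √[956.1² + (163 + 573.6)²] = 1207 N/mm.
Capacity per unit length: r_n/Ω = (1/2.0) × 0.6 × 550 × (0.707 × 12) = 1400 N/mm.
1207 ≤ 1400 → adequate.

f_max ≈ 1210 N/mm; adequate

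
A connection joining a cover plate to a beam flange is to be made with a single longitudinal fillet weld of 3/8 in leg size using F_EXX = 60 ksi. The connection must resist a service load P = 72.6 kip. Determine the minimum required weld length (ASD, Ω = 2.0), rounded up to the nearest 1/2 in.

L = 15.5 in

Throat t_e = 0.707 × 0.375 = 0.2651 in.
r_n/Ω = (0.6 × 60 × 0.2651) / 2.0 = 4.772 kip/in.
L_req = P / (r_n/Ω) = 72.6 / 4.772 = 15.21 in total.
Round up → use L = 15.5 in.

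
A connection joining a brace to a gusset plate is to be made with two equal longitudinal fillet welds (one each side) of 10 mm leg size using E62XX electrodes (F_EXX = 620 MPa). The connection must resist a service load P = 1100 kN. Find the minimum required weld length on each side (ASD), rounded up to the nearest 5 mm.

Throat t_e = 0.707 × 10 = 7.07 mm.
r_n/Ω = (0.6 × 620 × 7.07) / 2.0 = 1315 N/mm = 1.315 kN/mm.
L_req = P / (r_n/Ω) = 1100 / 1.315 = 836.5 mm total.
Per side: 836.5 / 2 = 418.2 mm.
Round up → use L = 420 mm on each side.

L = 420 mm on each side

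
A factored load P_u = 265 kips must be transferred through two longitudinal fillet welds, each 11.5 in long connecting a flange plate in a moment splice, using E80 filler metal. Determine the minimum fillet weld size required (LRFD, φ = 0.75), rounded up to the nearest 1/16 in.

w = 1/2 in

E80XX → F_EXX = 80 ksi.
Total weld length L = 23 in.
Required throat t_e = P_u / (φ × 0.6 F_EXX × L) = 265 / (0.75 × 0.6 × 80 × 23) = 0.32 in.
Required leg w = t_e / 0.707 = 0.4527 in → use 1/2 in.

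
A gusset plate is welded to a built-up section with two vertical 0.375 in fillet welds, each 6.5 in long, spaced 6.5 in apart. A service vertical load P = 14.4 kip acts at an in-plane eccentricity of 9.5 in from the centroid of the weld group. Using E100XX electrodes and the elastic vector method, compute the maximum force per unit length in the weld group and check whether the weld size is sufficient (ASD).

f_max ≈ 4.29 kip/in; adequate

E100XX → F_EXX = 100 ksi.
Total weld length L_w = 13 in. Treat welds as unit-width lines.
Polar moment about centroid: J = 2[d³/12 + d(b/2)²] = 2[6.5³/12 + 6.5×3.25²] = 183.1 in³.
Direct shear f_v = P/L_w = 14.4 / 13 = 1.108 kip/in (vertical).
Torsion M = P·e = 14.4 × 9.5 = 136.8 kip·in.
Critical point at (x, y) = (3.25, 3.25) from centroid. f_tx = M·y/J = 2.428 kip/in; f_ty = M·x/J = 2.428 kip/in.
Resultant f_max = √[f_tx² + (f_v + f_ty)²] = √[2.428² + (1.108 + 2.428)²] = 4.29 kip/in.
Capacity per unit length: r_n/Ω = (1/2.0) × 0.6 × 100 × (0.707 × 0.375) = 7.954 kip/in.
4.29 ≤ 7.954 → adequate.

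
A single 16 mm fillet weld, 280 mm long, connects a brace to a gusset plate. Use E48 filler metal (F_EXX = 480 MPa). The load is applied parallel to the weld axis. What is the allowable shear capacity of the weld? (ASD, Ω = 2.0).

R_n/Ω ≈ 456 kN

Effective throat t_e = 0.707 × 16 = 11.31 mm.
Total length L = 280 mm; A_we = 11.31 × 280 = 3167 mm².
F_nw = 0.6 F_EXX = 0.6 × 480 = 288 MPa.
R_n = 288 × 3167 × 10⁻³ = 912.2 kN; R_n/Ω = 912.2/2.0 = 456.1 kN.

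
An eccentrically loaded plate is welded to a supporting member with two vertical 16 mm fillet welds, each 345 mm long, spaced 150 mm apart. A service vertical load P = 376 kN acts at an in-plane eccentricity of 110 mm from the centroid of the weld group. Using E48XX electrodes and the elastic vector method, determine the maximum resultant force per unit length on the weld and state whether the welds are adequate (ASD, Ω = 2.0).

f_max ≈ 1070 N/mm; adequate

E48XX → F_EXX = 480 MPa.
Total weld length L_w = 690 mm. Treat welds as unit-width lines.
Polar moment about centroid: J = 2[d³/12 + d(b/2)²] = 2[345³/12 + 345×75²] = 10730000 mm³.
Direct shear f_v = P/L_w = 376×10³ / 690 = 544.9 N/mm (vertical).
Torsion M = P·e = 376×10³ × 110 = 41360000 N·mm.
Critical point at (x, y) = (75, 172.5) from centroid. f_tx = M·y/J = 665.2 N/mm; f_ty = M·x/J = 289.2 N/mm.
Resultant f_max = √[f_tx² + (f_v + f_ty)²] = √[665.2² + (544.9 + 289.2)²] = 1067 N/mm.
Capacity per unit length: r_n/Ω = (1/2.0) × 0.6 × 480 × (0.707 × 16) = 1629 N/mm.
1067 ≤ 1629 → adequate.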